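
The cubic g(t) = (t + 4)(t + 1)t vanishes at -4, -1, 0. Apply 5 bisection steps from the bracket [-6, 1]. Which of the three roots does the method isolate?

g(-2.5) = 5.625 > 0, so the root lies in [-6, -2.5]
g(-4.25) = -3.453125 < 0, so the root lies in [-4.25, -2.5]
g(-3.375) = 5.009766 > 0, so the root lies in [-4.25, -3.375]
g(-3.8125) = 2.0105 > 0, so the root lies in [-4.25, -3.8125]
g(-4.03125) = -0.3819 < 0, so the root lies in [-4.03125, -3.8125]

-4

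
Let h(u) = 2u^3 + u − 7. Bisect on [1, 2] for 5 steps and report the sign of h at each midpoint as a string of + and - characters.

h(1.5) = 1.25 > 0, so the root lies in [1, 1.5]
h(1.25) = -1.84375 < 0, so the root lies in [1.25, 1.5]
h(1.375) = -0.425781 < 0, so the root lies in [1.375, 1.5]
h(1.4375) = 0.3784 > 0, so the root lies in [1.375, 1.4375]
h(1.40625) = -0.0319 < 0, so the root lies in [1.40625, 1.4375]

+--+-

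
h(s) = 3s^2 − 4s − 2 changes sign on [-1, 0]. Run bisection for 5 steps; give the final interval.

s = -0.5 gives h = 0.75, positive; keep [-0.5, 0]
s = -0.25 gives h = -0.8125, negative; keep [-0.5, -0.25]
s = -0.375 gives h = -0.078125, negative; keep [-0.5, -0.375]
s = -0.4375 gives h = 0.3242, positive; keep [-0.4375, -0.375]
s = -0.40625 gives h = 0.1201, positive; keep [-0.40625, -0.375]

[-0.40625, -0.375]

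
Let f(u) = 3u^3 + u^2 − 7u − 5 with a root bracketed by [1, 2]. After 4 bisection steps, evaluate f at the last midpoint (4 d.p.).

0.4514

m = 1.5, f(m) = -3.125 (−); new bracket [1.5, 2]
m = 1.75, f(m) = 1.890625 (+); new bracket [1.5, 1.75]
m = 1.625, f(m) = -0.861328 (−); new bracket [1.625, 1.75]
m = 1.6875, f(m) = 0.4514 (+); new bracket [1.625, 1.6875]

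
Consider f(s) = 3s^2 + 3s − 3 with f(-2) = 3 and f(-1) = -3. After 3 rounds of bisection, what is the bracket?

[-1.625, -1.5]

m = -1.5, f(m) = -0.75 (−); new bracket [-2, -1.5]
m = -1.75, f(m) = 0.9375 (+); new bracket [-1.75, -1.5]
m = -1.625, f(m) = 0.046875 (+); new bracket [-1.625, -1.5]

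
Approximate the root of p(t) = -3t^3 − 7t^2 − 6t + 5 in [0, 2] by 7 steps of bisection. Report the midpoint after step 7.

midpoint 1: p = -11 < 0 → [0, 1]
midpoint 0.5: p = -0.125 < 0 → [0, 0.5]
midpoint 0.25: p = 3.015625 > 0 → [0.25, 0.5]
midpoint 0.375: p = 1.6074 > 0 → [0.375, 0.5]
midpoint 0.4375: p = 0.7839 > 0 → [0.4375, 0.5]
midpoint 0.46875: p = 0.3404 > 0 → [0.46875, 0.5]
midpoint 0.484375: p = 0.1105 > 0 → [0.484375, 0.5]

0.484375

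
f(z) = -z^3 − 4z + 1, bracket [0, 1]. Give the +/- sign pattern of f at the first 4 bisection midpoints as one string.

--++

m = 0.5, f(m) = -1.125 (−); new bracket [0, 0.5]
m = 0.25, f(m) = -0.015625 (−); new bracket [0, 0.25]
m = 0.125, f(m) = 0.498047 (+); new bracket [0.125, 0.25]
m = 0.1875, f(m) = 0.2434 (+); new bracket [0.1875, 0.25]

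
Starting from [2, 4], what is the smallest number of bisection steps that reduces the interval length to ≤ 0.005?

Width after n steps is 2/2^n. Need 2^n ≥ 2/0.005 = 400.
2^8 = 256 < 400 ≤ 2^9 = 512, so n = 9.

9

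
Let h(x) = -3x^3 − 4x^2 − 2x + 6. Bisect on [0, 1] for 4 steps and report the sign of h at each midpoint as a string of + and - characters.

++-+

x = 0.5 gives h = 3.625, positive; keep [0.5, 1]
x = 0.75 gives h = 0.984375, positive; keep [0.75, 1]
x = 0.875 gives h = -0.822266, negative; keep [0.75, 0.875]
x = 0.8125 gives h = 0.1252, positive; keep [0.8125, 0.875]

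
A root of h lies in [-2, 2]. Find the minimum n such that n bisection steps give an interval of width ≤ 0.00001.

Width after n steps is 4/2^n. Need 2^n ≥ 4/0.00001 = 400000.
2^18 = 262144 < 400000 ≤ 2^19 = 524288, so n = 19.

19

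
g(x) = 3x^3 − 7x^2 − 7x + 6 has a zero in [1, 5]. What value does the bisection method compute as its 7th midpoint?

g(3) = 3 > 0, so the root lies in [1, 3]
g(2) = -12 < 0, so the root lies in [2, 3]
g(2.5) = -8.375 < 0, so the root lies in [2.5, 3]
g(2.75) = -3.7969 < 0, so the root lies in [2.75, 3]
g(2.875) = -0.6934 < 0, so the root lies in [2.875, 3]
g(2.9375) = 1.0774 > 0, so the root lies in [2.875, 2.9375]
g(2.90625) = 0.1733 > 0, so the root lies in [2.875, 2.90625]

2.90625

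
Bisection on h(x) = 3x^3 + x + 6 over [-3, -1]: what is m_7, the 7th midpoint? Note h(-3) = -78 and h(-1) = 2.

-1.171875

midpoint -2: h = -20 < 0 → [-2, -1]
midpoint -1.5: h = -5.625 < 0 → [-1.5, -1]
midpoint -1.25: h = -1.109375 < 0 → [-1.25, -1]
midpoint -1.125: h = 0.6035 > 0 → [-1.25, -1.125]
midpoint -1.1875: h = -0.2112 < 0 → [-1.1875, -1.125]
midpoint -1.15625: h = 0.2063 > 0 → [-1.1875, -1.15625]
midpoint -1.171875: h = 0.0001 > 0 → [-1.1875, -1.171875]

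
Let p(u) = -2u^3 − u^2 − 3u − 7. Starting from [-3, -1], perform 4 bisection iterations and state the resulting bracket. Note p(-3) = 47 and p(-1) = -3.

u = -2 gives p = 11, positive; keep [-2, -1]
u = -1.5 gives p = 2, positive; keep [-1.5, -1]
u = -1.25 gives p = -0.90625, negative; keep [-1.5, -1.25]
u = -1.375 gives p = 0.4336, positive; keep [-1.375, -1.25]

[-1.375, -1.25]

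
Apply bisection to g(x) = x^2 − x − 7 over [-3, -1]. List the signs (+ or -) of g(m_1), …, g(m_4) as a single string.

-++-

x = -2 gives g = -1, negative; keep [-3, -2]
x = -2.5 gives g = 1.75, positive; keep [-2.5, -2]
x = -2.25 gives g = 0.3125, positive; keep [-2.25, -2]
x = -2.125 gives g = -0.3594, negative; keep [-2.25, -2.125]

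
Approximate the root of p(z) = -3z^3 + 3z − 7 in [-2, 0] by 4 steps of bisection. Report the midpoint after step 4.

-1.625

p(-1) = -7 < 0, so the root lies in [-2, -1]
p(-1.5) = -1.375 < 0, so the root lies in [-2, -1.5]
p(-1.75) = 3.828125 > 0, so the root lies in [-1.75, -1.5]
p(-1.625) = 0.998 > 0, so the root lies in [-1.625, -1.5]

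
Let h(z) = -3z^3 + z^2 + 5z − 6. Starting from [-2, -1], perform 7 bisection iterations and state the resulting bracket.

[-1.5625, -1.5546875]

m = -1.5, h(m) = -1.125 (−); new bracket [-2, -1.5]
m = -1.75, h(m) = 4.390625 (+); new bracket [-1.75, -1.5]
m = -1.625, h(m) = 1.388672 (+); new bracket [-1.625, -1.5]
m = -1.5625, h(m) = 0.073 (+); new bracket [-1.5625, -1.5]
m = -1.53125, h(m) = -0.5404 (−); new bracket [-1.5625, -1.53125]
m = -1.546875, h(m) = -0.2374 (−); new bracket [-1.5625, -1.546875]
m = -1.5546875, h(m) = -0.0831 (−); new bracket [-1.5625, -1.5546875]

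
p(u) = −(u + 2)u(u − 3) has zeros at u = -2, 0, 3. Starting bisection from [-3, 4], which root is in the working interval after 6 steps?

u = 0.5 gives p = 3.125, positive; keep [0.5, 4]
u = 2.25 gives p = 7.171875, positive; keep [2.25, 4]
u = 3.125 gives p = -2.001953, negative; keep [2.25, 3.125]
u = 2.6875 gives p = 3.9368, positive; keep [2.6875, 3.125]
u = 2.90625 gives p = 1.3368, positive; keep [2.90625, 3.125]
u = 3.015625 gives p = -0.2363, negative; keep [2.90625, 3.015625]

3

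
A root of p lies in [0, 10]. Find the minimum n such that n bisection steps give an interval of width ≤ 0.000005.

21

Width after n steps is 10/2^n. Need 2^n ≥ 10/0.000005 = 2000000.
2^20 = 1048576 < 2000000 ≤ 2^21 = 2097152, so n = 21.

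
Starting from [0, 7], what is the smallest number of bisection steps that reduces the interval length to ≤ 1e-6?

23

Width after n steps is 7/2^n. Need 2^n ≥ 7/1e-6 = 7000000.
2^22 = 4194304 < 7000000 ≤ 2^23 = 8388608, so n = 23.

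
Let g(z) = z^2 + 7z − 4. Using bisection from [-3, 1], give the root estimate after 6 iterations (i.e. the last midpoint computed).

m = -1, g(m) = -10 (−); new bracket [-1, 1]
m = 0, g(m) = -4 (−); new bracket [0, 1]
m = 0.5, g(m) = -0.25 (−); new bracket [0.5, 1]
m = 0.75, g(m) = 1.8125 (+); new bracket [0.5, 0.75]
m = 0.625, g(m) = 0.7656 (+); new bracket [0.5, 0.625]
m = 0.5625, g(m) = 0.2539 (+); new bracket [0.5, 0.5625]

0.5625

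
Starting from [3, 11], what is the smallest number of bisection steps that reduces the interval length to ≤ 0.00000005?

Width after n steps is 8/2^n. Need 2^n ≥ 8/0.00000005 = 160000000.
2^27 = 134217728 < 160000000 ≤ 2^28 = 268435456, so n = 28.

28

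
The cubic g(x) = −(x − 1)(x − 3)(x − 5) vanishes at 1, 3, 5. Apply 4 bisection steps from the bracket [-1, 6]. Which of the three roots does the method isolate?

1

g(2.5) = -1.875 < 0, so the root lies in [-1, 2.5]
g(0.75) = 2.390625 > 0, so the root lies in [0.75, 2.5]
g(1.625) = -2.900391 < 0, so the root lies in [0.75, 1.625]
g(1.1875) = -1.2957 < 0, so the root lies in [0.75, 1.1875]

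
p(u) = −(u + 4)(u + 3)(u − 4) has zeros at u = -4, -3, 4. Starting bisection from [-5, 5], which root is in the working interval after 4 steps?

4

u = 0 gives p = 48, positive; keep [0, 5]
u = 2.5 gives p = 53.625, positive; keep [2.5, 5]
u = 3.75 gives p = 13.078125, positive; keep [3.75, 5]
u = 4.375 gives p = -23.1621, negative; keep [3.75, 4.375]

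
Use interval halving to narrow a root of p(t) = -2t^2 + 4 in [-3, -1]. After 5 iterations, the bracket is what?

p(-2) = -4 < 0, so the root lies in [-2, -1]
p(-1.5) = -0.5 < 0, so the root lies in [-1.5, -1]
p(-1.25) = 0.875 > 0, so the root lies in [-1.5, -1.25]
p(-1.375) = 0.2188 > 0, so the root lies in [-1.5, -1.375]
p(-1.4375) = -0.1328 < 0, so the root lies in [-1.4375, -1.375]

[-1.4375, -1.375]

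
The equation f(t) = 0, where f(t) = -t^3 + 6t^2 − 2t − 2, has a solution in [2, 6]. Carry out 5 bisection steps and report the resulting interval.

f(4) = 22 > 0, so the root lies in [4, 6]
f(5) = 13 > 0, so the root lies in [5, 6]
f(5.5) = 2.125 > 0, so the root lies in [5.5, 6]
f(5.75) = -5.2344 < 0, so the root lies in [5.5, 5.75]
f(5.625) = -1.3848 < 0, so the root lies in [5.5, 5.625]

[5.5, 5.625]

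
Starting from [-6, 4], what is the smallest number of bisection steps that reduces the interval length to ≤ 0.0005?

Width after n steps is 10/2^n. Need 2^n ≥ 10/0.0005 = 20000.
2^14 = 16384 < 20000 ≤ 2^15 = 32768, so n = 15.

15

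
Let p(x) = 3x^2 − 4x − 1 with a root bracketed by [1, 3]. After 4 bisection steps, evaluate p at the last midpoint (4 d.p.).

p(2) = 3 > 0, so the root lies in [1, 2]
p(1.5) = -0.25 < 0, so the root lies in [1.5, 2]
p(1.75) = 1.1875 > 0, so the root lies in [1.5, 1.75]
p(1.625) = 0.4219 > 0, so the root lies in [1.5, 1.625]

0.4219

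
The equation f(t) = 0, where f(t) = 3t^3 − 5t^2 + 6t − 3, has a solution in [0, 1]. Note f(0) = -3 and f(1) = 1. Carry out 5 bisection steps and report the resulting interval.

[0.75, 0.78125]

f(0.5) = -0.875 < 0, so the root lies in [0.5, 1]
f(0.75) = -0.046875 < 0, so the root lies in [0.75, 1]
f(0.875) = 0.431641 > 0, so the root lies in [0.75, 0.875]
f(0.8125) = 0.1833 > 0, so the root lies in [0.75, 0.8125]
f(0.78125) = 0.0663 > 0, so the root lies in [0.75, 0.78125]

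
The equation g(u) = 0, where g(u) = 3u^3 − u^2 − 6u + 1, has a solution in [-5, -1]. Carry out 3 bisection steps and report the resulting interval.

g(-3) = -71 < 0, so the root lies in [-3, -1]
g(-2) = -15 < 0, so the root lies in [-2, -1]
g(-1.5) = -2.375 < 0, so the root lies in [-1.5, -1]

[-1.5, -1]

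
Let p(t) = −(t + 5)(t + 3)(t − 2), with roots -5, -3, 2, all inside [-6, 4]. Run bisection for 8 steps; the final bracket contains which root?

2

m = -1, p(m) = 24 (+); new bracket [-1, 4]
m = 1.5, p(m) = 14.625 (+); new bracket [1.5, 4]
m = 2.75, p(m) = -33.421875 (−); new bracket [1.5, 2.75]
m = 2.125, p(m) = -4.5645 (−); new bracket [1.5, 2.125]
m = 1.8125, p(m) = 6.1472 (+); new bracket [1.8125, 2.125]
m = 1.96875, p(m) = 1.0821 (+); new bracket [1.96875, 2.125]
m = 2.046875, p(m) = -1.6671 (−); new bracket [1.96875, 2.046875]
m = 2.0078125, p(m) = -0.2742 (−); new bracket [1.96875, 2.0078125]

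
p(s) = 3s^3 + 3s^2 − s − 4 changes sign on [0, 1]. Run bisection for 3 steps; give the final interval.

s = 0.5 gives p = -3.375, negative; keep [0.5, 1]
s = 0.75 gives p = -1.796875, negative; keep [0.75, 1]
s = 0.875 gives p = -0.568359, negative; keep [0.875, 1]

[0.875, 1]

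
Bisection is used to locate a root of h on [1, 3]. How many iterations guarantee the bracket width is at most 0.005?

Width after n steps is 2/2^n. Need 2^n ≥ 2/0.005 = 400.
2^8 = 256 < 400 ≤ 2^9 = 512, so n = 9.

9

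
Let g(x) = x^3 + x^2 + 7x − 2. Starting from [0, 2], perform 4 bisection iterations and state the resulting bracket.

x = 1 gives g = 7, positive; keep [0, 1]
x = 0.5 gives g = 1.875, positive; keep [0, 0.5]
x = 0.25 gives g = -0.171875, negative; keep [0.25, 0.5]
x = 0.375 gives g = 0.8184, positive; keep [0.25, 0.375]

[0.25, 0.375]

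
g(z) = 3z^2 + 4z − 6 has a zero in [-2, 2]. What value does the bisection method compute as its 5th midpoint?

midpoint 0: g = -6 < 0 → [0, 2]
midpoint 1: g = 1 > 0 → [0, 1]
midpoint 0.5: g = -3.25 < 0 → [0.5, 1]
midpoint 0.75: g = -1.3125 < 0 → [0.75, 1]
midpoint 0.875: g = -0.2031 < 0 → [0.875, 1]

0.875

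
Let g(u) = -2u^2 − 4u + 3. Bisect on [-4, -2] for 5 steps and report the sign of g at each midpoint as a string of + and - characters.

m = -3, g(m) = -3 (−); new bracket [-3, -2]
m = -2.5, g(m) = 0.5 (+); new bracket [-3, -2.5]
m = -2.75, g(m) = -1.125 (−); new bracket [-2.75, -2.5]
m = -2.625, g(m) = -0.2812 (−); new bracket [-2.625, -2.5]
m = -2.5625, g(m) = 0.1172 (+); new bracket [-2.625, -2.5625]

-+--+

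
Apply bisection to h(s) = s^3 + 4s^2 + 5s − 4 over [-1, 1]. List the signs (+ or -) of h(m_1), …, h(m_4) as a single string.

midpoint 0: h = -4 < 0 → [0, 1]
midpoint 0.5: h = -0.375 < 0 → [0.5, 1]
midpoint 0.75: h = 2.421875 > 0 → [0.5, 0.75]
midpoint 0.625: h = 0.9316 > 0 → [0.5, 0.625]

--++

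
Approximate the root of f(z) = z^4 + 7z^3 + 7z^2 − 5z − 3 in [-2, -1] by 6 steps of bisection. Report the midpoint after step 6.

m = -1.5, f(m) = 1.6875 (+); new bracket [-2, -1.5]
m = -1.75, f(m) = -0.949219 (−); new bracket [-1.75, -1.5]
m = -1.625, f(m) = 0.545166 (+); new bracket [-1.75, -1.625]
m = -1.6875, f(m) = -0.1577 (−); new bracket [-1.6875, -1.625]
m = -1.65625, f(m) = 0.2048 (+); new bracket [-1.6875, -1.65625]
m = -1.671875, f(m) = 0.0263 (+); new bracket [-1.6875, -1.671875]

-1.671875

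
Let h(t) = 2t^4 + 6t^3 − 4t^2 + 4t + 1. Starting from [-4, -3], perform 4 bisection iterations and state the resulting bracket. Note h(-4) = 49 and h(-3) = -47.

m = -3.5, h(m) = -19.125 (−); new bracket [-4, -3.5]
m = -3.75, h(m) = 8.851562 (+); new bracket [-3.75, -3.5]
m = -3.625, h(m) = -6.519043 (−); new bracket [-3.75, -3.625]
m = -3.6875, h(m) = 0.8037 (+); new bracket [-3.6875, -3.625]

[-3.6875, -3.625]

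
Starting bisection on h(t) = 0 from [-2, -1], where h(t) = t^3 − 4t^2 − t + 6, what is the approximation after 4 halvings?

-1.1875

t = -1.5 gives h = -4.875, negative; keep [-1.5, -1]
t = -1.25 gives h = -0.953125, negative; keep [-1.25, -1]
t = -1.125 gives h = 0.638672, positive; keep [-1.25, -1.125]
t = -1.1875 gives h = -0.1277, negative; keep [-1.1875, -1.125]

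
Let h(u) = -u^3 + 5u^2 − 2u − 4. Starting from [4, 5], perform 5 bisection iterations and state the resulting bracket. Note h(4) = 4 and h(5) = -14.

[4.3125, 4.34375]

m = 4.5, h(m) = -2.875 (−); new bracket [4, 4.5]
m = 4.25, h(m) = 1.046875 (+); new bracket [4.25, 4.5]
m = 4.375, h(m) = -0.787109 (−); new bracket [4.25, 4.375]
m = 4.3125, h(m) = 0.1609 (+); new bracket [4.3125, 4.375]
m = 4.34375, h(m) = -0.3053 (−); new bracket [4.3125, 4.34375]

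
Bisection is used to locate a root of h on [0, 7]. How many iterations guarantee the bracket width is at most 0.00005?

Width after n steps is 7/2^n. Need 2^n ≥ 7/0.00005 = 140000.
2^17 = 131072 < 140000 ≤ 2^18 = 262144, so n = 18.

18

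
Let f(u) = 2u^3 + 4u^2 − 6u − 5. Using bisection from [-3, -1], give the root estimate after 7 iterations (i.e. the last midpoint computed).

m = -2, f(m) = 7 (+); new bracket [-3, -2]
m = -2.5, f(m) = 3.75 (+); new bracket [-3, -2.5]
m = -2.75, f(m) = 0.15625 (+); new bracket [-3, -2.75]
m = -2.875, f(m) = -2.2148 (−); new bracket [-2.875, -2.75]
m = -2.8125, f(m) = -0.979 (−); new bracket [-2.8125, -2.75]
m = -2.78125, f(m) = -0.399 (−); new bracket [-2.78125, -2.75]
m = -2.765625, f(m) = -0.1183 (−); new bracket [-2.765625, -2.75]

-2.765625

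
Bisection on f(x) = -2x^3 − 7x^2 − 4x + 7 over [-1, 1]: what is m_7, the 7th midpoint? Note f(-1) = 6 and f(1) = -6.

m = 0, f(m) = 7 (+); new bracket [0, 1]
m = 0.5, f(m) = 3 (+); new bracket [0.5, 1]
m = 0.75, f(m) = -0.78125 (−); new bracket [0.5, 0.75]
m = 0.625, f(m) = 1.2773 (+); new bracket [0.625, 0.75]
m = 0.6875, f(m) = 0.2915 (+); new bracket [0.6875, 0.75]
m = 0.71875, f(m) = -0.2338 (−); new bracket [0.6875, 0.71875]
m = 0.703125, f(m) = 0.0316 (+); new bracket [0.703125, 0.71875]

0.703125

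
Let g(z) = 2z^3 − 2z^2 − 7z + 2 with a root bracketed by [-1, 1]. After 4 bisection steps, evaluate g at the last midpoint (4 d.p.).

g(0) = 2 > 0, so the root lies in [0, 1]
g(0.5) = -1.75 < 0, so the root lies in [0, 0.5]
g(0.25) = 0.15625 > 0, so the root lies in [0.25, 0.5]
g(0.375) = -0.8008 < 0, so the root lies in [0.25, 0.375]

-0.8008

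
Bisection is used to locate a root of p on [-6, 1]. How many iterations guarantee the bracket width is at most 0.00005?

18

Width after n steps is 7/2^n. Need 2^n ≥ 7/0.00005 = 140000.
2^17 = 131072 < 140000 ≤ 2^18 = 262144, so n = 18.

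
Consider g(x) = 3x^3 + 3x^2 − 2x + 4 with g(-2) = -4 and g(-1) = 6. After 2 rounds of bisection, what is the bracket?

[-2, -1.75]

x = -1.5 gives g = 3.625, positive; keep [-2, -1.5]
x = -1.75 gives g = 0.609375, positive; keep [-2, -1.75]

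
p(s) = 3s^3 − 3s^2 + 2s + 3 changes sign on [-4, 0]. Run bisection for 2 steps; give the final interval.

[-1, 0]

s = -2 gives p = -37, negative; keep [-2, 0]
s = -1 gives p = -5, negative; keep [-1, 0]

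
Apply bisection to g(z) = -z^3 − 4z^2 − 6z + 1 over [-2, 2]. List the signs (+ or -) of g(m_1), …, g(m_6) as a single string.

m = 0, g(m) = 1 (+); new bracket [0, 2]
m = 1, g(m) = -10 (−); new bracket [0, 1]
m = 0.5, g(m) = -3.125 (−); new bracket [0, 0.5]
m = 0.25, g(m) = -0.7656 (−); new bracket [0, 0.25]
m = 0.125, g(m) = 0.1855 (+); new bracket [0.125, 0.25]
m = 0.1875, g(m) = -0.2722 (−); new bracket [0.125, 0.1875]

+---+-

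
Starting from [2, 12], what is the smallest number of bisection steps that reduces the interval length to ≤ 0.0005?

Width after n steps is 10/2^n. Need 2^n ≥ 10/0.0005 = 20000.
2^14 = 16384 < 20000 ≤ 2^15 = 32768, so n = 15.

15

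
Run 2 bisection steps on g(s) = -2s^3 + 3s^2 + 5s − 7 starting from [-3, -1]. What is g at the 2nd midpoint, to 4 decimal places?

-1.0000

g(-2) = 11 > 0, so the root lies in [-2, -1]
g(-1.5) = -1 < 0, so the root lies in [-2, -1.5]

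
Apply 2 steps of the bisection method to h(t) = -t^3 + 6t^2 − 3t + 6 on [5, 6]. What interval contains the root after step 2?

t = 5.5 gives h = 4.625, positive; keep [5.5, 6]
t = 5.75 gives h = -2.984375, negative; keep [5.5, 5.75]

[5.5, 5.75]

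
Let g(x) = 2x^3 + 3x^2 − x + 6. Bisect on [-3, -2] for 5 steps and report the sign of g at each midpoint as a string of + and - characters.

-+--+

midpoint -2.5: g = -4 < 0 → [-2.5, -2]
midpoint -2.25: g = 0.65625 > 0 → [-2.5, -2.25]
midpoint -2.375: g = -1.496094 < 0 → [-2.375, -2.25]
midpoint -2.3125: g = -0.3774 < 0 → [-2.3125, -2.25]
midpoint -2.28125: g = 0.1498 > 0 → [-2.3125, -2.28125]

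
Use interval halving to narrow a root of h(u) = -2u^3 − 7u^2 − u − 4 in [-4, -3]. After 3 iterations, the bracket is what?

[-3.625, -3.5]

h(-3.5) = -0.5 < 0, so the root lies in [-4, -3.5]
h(-3.75) = 6.78125 > 0, so the root lies in [-3.75, -3.5]
h(-3.625) = 2.910156 > 0, so the root lies in [-3.625, -3.5]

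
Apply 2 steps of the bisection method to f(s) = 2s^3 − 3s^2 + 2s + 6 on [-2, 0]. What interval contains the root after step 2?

[-1, -0.5]

m = -1, f(m) = -1 (−); new bracket [-1, 0]
m = -0.5, f(m) = 4 (+); new bracket [-1, -0.5]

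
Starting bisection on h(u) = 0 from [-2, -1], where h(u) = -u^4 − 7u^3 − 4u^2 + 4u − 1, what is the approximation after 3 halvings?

u = -1.5 gives h = 2.5625, positive; keep [-1.5, -1]
u = -1.25 gives h = -1.019531, negative; keep [-1.5, -1.25]
u = -1.375 gives h = 0.560303, positive; keep [-1.375, -1.25]

-1.375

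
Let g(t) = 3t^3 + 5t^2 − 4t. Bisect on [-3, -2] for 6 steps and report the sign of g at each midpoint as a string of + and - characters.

-+----

m = -2.5, g(m) = -5.625 (−); new bracket [-2.5, -2]
m = -2.25, g(m) = 0.140625 (+); new bracket [-2.5, -2.25]
m = -2.375, g(m) = -2.486328 (−); new bracket [-2.375, -2.25]
m = -2.3125, g(m) = -1.1111 (−); new bracket [-2.3125, -2.25]
m = -2.28125, g(m) = -0.4701 (−); new bracket [-2.28125, -2.25]
m = -2.265625, g(m) = -0.161 (−); new bracket [-2.265625, -2.25]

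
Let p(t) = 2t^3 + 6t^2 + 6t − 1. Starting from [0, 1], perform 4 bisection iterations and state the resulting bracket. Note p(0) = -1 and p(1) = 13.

m = 0.5, p(m) = 3.75 (+); new bracket [0, 0.5]
m = 0.25, p(m) = 0.90625 (+); new bracket [0, 0.25]
m = 0.125, p(m) = -0.152344 (−); new bracket [0.125, 0.25]
m = 0.1875, p(m) = 0.3491 (+); new bracket [0.125, 0.1875]

[0.125, 0.1875]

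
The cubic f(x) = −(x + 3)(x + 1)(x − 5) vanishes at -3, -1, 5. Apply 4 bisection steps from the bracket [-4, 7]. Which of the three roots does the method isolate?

5

x = 1.5 gives f = 39.375, positive; keep [1.5, 7]
x = 4.25 gives f = 28.546875, positive; keep [4.25, 7]
x = 5.625 gives f = -35.712891, negative; keep [4.25, 5.625]
x = 4.9375 gives f = 2.9456, positive; keep [4.9375, 5.625]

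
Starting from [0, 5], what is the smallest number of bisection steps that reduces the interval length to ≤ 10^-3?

13

Width after n steps is 5/2^n. Need 2^n ≥ 5/10^-3 = 5000.
2^12 = 4096 < 5000 ≤ 2^13 = 8192, so n = 13.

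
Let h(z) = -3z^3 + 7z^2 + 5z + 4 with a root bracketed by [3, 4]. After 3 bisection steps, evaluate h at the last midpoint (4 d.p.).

-3.5684

h(3.5) = -21.375 < 0, so the root lies in [3, 3.5]
h(3.25) = -8.796875 < 0, so the root lies in [3, 3.25]
h(3.125) = -3.568359 < 0, so the root lies in [3, 3.125]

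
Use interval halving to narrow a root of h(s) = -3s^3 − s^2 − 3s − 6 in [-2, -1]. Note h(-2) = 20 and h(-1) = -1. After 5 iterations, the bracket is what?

s = -1.5 gives h = 6.375, positive; keep [-1.5, -1]
s = -1.25 gives h = 2.046875, positive; keep [-1.25, -1]
s = -1.125 gives h = 0.380859, positive; keep [-1.125, -1]
s = -1.0625 gives h = -0.343, negative; keep [-1.125, -1.0625]
s = -1.09375 gives h = 0.0103, positive; keep [-1.09375, -1.0625]

[-1.09375, -1.0625]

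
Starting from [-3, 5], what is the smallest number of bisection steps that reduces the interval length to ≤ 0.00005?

18

Width after n steps is 8/2^n. Need 2^n ≥ 8/0.00005 = 160000.
2^17 = 131072 < 160000 ≤ 2^18 = 262144, so n = 18.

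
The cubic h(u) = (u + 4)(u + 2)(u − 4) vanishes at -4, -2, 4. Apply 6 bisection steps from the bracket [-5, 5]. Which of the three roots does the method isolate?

4

h(0) = -32 < 0, so the root lies in [0, 5]
h(2.5) = -43.875 < 0, so the root lies in [2.5, 5]
h(3.75) = -11.140625 < 0, so the root lies in [3.75, 5]
h(4.375) = 20.0215 > 0, so the root lies in [3.75, 4.375]
h(4.0625) = 3.0549 > 0, so the root lies in [3.75, 4.0625]
h(3.90625) = -4.3778 < 0, so the root lies in [3.90625, 4.0625]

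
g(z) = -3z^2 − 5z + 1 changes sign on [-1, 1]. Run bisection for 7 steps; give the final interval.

z = 0 gives g = 1, positive; keep [0, 1]
z = 0.5 gives g = -2.25, negative; keep [0, 0.5]
z = 0.25 gives g = -0.4375, negative; keep [0, 0.25]
z = 0.125 gives g = 0.3281, positive; keep [0.125, 0.25]
z = 0.1875 gives g = -0.043, negative; keep [0.125, 0.1875]
z = 0.15625 gives g = 0.1455, positive; keep [0.15625, 0.1875]
z = 0.171875 gives g = 0.052, positive; keep [0.171875, 0.1875]

[0.171875, 0.1875]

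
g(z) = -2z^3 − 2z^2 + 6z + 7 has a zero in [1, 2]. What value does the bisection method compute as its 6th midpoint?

midpoint 1.5: g = 4.75 > 0 → [1.5, 2]
midpoint 1.75: g = 0.65625 > 0 → [1.75, 2]
midpoint 1.875: g = -1.964844 < 0 → [1.75, 1.875]
midpoint 1.8125: g = -0.604 < 0 → [1.75, 1.8125]
midpoint 1.78125: g = 0.0385 > 0 → [1.78125, 1.8125]
midpoint 1.796875: g = -0.2796 < 0 → [1.78125, 1.796875]

1.796875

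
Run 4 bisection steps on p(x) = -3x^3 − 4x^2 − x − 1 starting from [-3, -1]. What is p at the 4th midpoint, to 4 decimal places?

0.6113

x = -2 gives p = 9, positive; keep [-2, -1]
x = -1.5 gives p = 1.625, positive; keep [-1.5, -1]
x = -1.25 gives p = -0.140625, negative; keep [-1.5, -1.25]
x = -1.375 gives p = 0.6113, positive; keep [-1.375, -1.25]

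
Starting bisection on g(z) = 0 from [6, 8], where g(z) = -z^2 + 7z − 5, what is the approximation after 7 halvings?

6.203125

midpoint 7: g = -5 < 0 → [6, 7]
midpoint 6.5: g = -1.75 < 0 → [6, 6.5]
midpoint 6.25: g = -0.3125 < 0 → [6, 6.25]
midpoint 6.125: g = 0.3594 > 0 → [6.125, 6.25]
midpoint 6.1875: g = 0.0273 > 0 → [6.1875, 6.25]
midpoint 6.21875: g = -0.1416 < 0 → [6.1875, 6.21875]
midpoint 6.203125: g = -0.0569 < 0 → [6.1875, 6.203125]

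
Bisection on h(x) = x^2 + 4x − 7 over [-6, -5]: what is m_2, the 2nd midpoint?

-5.25

x = -5.5 gives h = 1.25, positive; keep [-5.5, -5]
x = -5.25 gives h = -0.4375, negative; keep [-5.5, -5.25]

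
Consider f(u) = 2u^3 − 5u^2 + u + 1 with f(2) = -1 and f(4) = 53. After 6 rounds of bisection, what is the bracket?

f(3) = 13 > 0, so the root lies in [2, 3]
f(2.5) = 3.5 > 0, so the root lies in [2, 2.5]
f(2.25) = 0.71875 > 0, so the root lies in [2, 2.25]
f(2.125) = -0.2617 < 0, so the root lies in [2.125, 2.25]
f(2.1875) = 0.1968 > 0, so the root lies in [2.125, 2.1875]
f(2.15625) = -0.0402 < 0, so the root lies in [2.15625, 2.1875]

[2.15625, 2.1875]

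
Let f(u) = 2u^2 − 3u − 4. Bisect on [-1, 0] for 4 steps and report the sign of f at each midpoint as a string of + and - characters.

midpoint -0.5: f = -2 < 0 → [-1, -0.5]
midpoint -0.75: f = -0.625 < 0 → [-1, -0.75]
midpoint -0.875: f = 0.15625 > 0 → [-0.875, -0.75]
midpoint -0.8125: f = -0.2422 < 0 → [-0.875, -0.8125]

--+-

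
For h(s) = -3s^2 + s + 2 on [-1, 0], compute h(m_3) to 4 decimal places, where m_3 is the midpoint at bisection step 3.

0.2031

s = -0.5 gives h = 0.75, positive; keep [-1, -0.5]
s = -0.75 gives h = -0.4375, negative; keep [-0.75, -0.5]
s = -0.625 gives h = 0.203125, positive; keep [-0.75, -0.625]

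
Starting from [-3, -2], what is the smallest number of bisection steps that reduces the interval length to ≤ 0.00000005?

Width after n steps is 1/2^n. Need 2^n ≥ 1/0.00000005 = 20000000.
2^24 = 16777216 < 20000000 ≤ 2^25 = 33554432, so n = 25.

25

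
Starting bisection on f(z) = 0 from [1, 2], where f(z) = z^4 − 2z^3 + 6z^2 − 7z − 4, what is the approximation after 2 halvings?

1.75

m = 1.5, f(m) = -2.6875 (−); new bracket [1.5, 2]
m = 1.75, f(m) = 0.785156 (+); new bracket [1.5, 1.75]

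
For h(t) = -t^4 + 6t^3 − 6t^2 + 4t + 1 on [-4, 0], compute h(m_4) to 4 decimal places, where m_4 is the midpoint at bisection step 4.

midpoint -2: h = -95 < 0 → [-2, 0]
midpoint -1: h = -16 < 0 → [-1, 0]
midpoint -0.5: h = -3.3125 < 0 → [-0.5, 0]
midpoint -0.25: h = -0.4727 < 0 → [-0.25, 0]

-0.4727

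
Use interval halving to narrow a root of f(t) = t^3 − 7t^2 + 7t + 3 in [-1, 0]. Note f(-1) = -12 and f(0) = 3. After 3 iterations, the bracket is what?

f(-0.5) = -2.375 < 0, so the root lies in [-0.5, 0]
f(-0.25) = 0.796875 > 0, so the root lies in [-0.5, -0.25]
f(-0.375) = -0.662109 < 0, so the root lies in [-0.375, -0.25]

[-0.375, -0.25]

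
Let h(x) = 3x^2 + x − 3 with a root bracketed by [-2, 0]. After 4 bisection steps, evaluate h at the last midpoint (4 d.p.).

-0.3281

x = -1 gives h = -1, negative; keep [-2, -1]
x = -1.5 gives h = 2.25, positive; keep [-1.5, -1]
x = -1.25 gives h = 0.4375, positive; keep [-1.25, -1]
x = -1.125 gives h = -0.3281, negative; keep [-1.25, -1.125]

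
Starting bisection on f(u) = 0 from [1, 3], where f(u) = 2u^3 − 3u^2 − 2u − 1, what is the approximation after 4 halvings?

m = 2, f(m) = -1 (−); new bracket [2, 3]
m = 2.5, f(m) = 6.5 (+); new bracket [2, 2.5]
m = 2.25, f(m) = 2.09375 (+); new bracket [2, 2.25]
m = 2.125, f(m) = 0.3945 (+); new bracket [2, 2.125]

2.125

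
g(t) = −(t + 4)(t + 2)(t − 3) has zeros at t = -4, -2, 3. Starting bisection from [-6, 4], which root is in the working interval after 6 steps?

3

t = -1 gives g = 12, positive; keep [-1, 4]
t = 1.5 gives g = 28.875, positive; keep [1.5, 4]
t = 2.75 gives g = 8.015625, positive; keep [2.75, 4]
t = 3.375 gives g = -14.8652, negative; keep [2.75, 3.375]
t = 3.0625 gives g = -2.2346, negative; keep [2.75, 3.0625]
t = 2.90625 gives g = 3.1766, positive; keep [2.90625, 3.0625]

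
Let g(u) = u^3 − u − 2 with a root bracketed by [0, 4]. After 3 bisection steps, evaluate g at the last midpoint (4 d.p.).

midpoint 2: g = 4 > 0 → [0, 2]
midpoint 1: g = -2 < 0 → [1, 2]
midpoint 1.5: g = -0.125 < 0 → [1.5, 2]

-0.1250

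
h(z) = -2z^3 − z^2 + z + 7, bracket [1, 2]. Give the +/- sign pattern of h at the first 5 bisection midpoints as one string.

-+++-

midpoint 1.5: h = -0.5 < 0 → [1, 1.5]
midpoint 1.25: h = 2.78125 > 0 → [1.25, 1.5]
midpoint 1.375: h = 1.285156 > 0 → [1.375, 1.5]
midpoint 1.4375: h = 0.4302 > 0 → [1.4375, 1.5]
midpoint 1.46875: h = -0.0253 < 0 → [1.4375, 1.46875]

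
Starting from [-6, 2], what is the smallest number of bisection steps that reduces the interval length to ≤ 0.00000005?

28

Width after n steps is 8/2^n. Need 2^n ≥ 8/0.00000005 = 160000000.
2^27 = 134217728 < 160000000 ≤ 2^28 = 268435456, so n = 28.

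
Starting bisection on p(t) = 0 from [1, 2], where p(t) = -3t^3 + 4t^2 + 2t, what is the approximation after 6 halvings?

1.734375

t = 1.5 gives p = 1.875, positive; keep [1.5, 2]
t = 1.75 gives p = -0.328125, negative; keep [1.5, 1.75]
t = 1.625 gives p = 0.939453, positive; keep [1.625, 1.75]
t = 1.6875 gives p = 0.3494, positive; keep [1.6875, 1.75]
t = 1.71875 gives p = 0.0218, positive; keep [1.71875, 1.75]
t = 1.734375 gives p = -0.1503, negative; keep [1.71875, 1.734375]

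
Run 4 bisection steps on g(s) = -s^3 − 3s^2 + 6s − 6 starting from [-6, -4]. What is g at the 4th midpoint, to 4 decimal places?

1.0098

s = -5 gives g = 14, positive; keep [-5, -4]
s = -4.5 gives g = -2.625, negative; keep [-5, -4.5]
s = -4.75 gives g = 4.984375, positive; keep [-4.75, -4.5]
s = -4.625 gives g = 1.0098, positive; keep [-4.625, -4.5]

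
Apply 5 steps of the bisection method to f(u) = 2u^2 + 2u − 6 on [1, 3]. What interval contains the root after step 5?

[1.25, 1.3125]

u = 2 gives f = 6, positive; keep [1, 2]
u = 1.5 gives f = 1.5, positive; keep [1, 1.5]
u = 1.25 gives f = -0.375, negative; keep [1.25, 1.5]
u = 1.375 gives f = 0.5312, positive; keep [1.25, 1.375]
u = 1.3125 gives f = 0.0703, positive; keep [1.25, 1.3125]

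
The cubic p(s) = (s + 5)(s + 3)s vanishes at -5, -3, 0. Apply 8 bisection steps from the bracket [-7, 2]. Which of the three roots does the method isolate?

0

midpoint -2.5: p = -3.125 < 0 → [-2.5, 2]
midpoint -0.25: p = -3.265625 < 0 → [-0.25, 2]
midpoint 0.875: p = 19.919922 > 0 → [-0.25, 0.875]
midpoint 0.3125: p = 5.4993 > 0 → [-0.25, 0.3125]
midpoint 0.03125: p = 0.4766 > 0 → [-0.25, 0.03125]
midpoint -0.109375: p = -1.5462 < 0 → [-0.109375, 0.03125]
midpoint -0.0390625: p = -0.5738 < 0 → [-0.0390625, 0.03125]
midpoint -0.00390625: p = -0.0585 < 0 → [-0.00390625, 0.03125]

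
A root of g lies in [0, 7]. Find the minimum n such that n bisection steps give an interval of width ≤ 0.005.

Width after n steps is 7/2^n. Need 2^n ≥ 7/0.005 = 1400.
2^10 = 1024 < 1400 ≤ 2^11 = 2048, so n = 11.

11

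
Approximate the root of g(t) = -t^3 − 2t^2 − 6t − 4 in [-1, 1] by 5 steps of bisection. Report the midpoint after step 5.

-0.8125

g(0) = -4 < 0, so the root lies in [-1, 0]
g(-0.5) = -1.375 < 0, so the root lies in [-1, -0.5]
g(-0.75) = -0.203125 < 0, so the root lies in [-1, -0.75]
g(-0.875) = 0.3887 > 0, so the root lies in [-0.875, -0.75]
g(-0.8125) = 0.0911 > 0, so the root lies in [-0.8125, -0.75]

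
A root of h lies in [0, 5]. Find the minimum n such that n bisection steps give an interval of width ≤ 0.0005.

Width after n steps is 5/2^n. Need 2^n ≥ 5/0.0005 = 10000.
2^13 = 8192 < 10000 ≤ 2^14 = 16384, so n = 14.

14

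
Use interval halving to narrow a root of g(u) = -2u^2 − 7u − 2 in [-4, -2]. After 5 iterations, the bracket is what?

midpoint -3: g = 1 > 0 → [-4, -3]
midpoint -3.5: g = -2 < 0 → [-3.5, -3]
midpoint -3.25: g = -0.375 < 0 → [-3.25, -3]
midpoint -3.125: g = 0.3438 > 0 → [-3.25, -3.125]
midpoint -3.1875: g = -0.0078 < 0 → [-3.1875, -3.125]

[-3.1875, -3.125]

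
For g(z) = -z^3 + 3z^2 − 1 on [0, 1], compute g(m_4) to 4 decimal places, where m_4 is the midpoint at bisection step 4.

z = 0.5 gives g = -0.375, negative; keep [0.5, 1]
z = 0.75 gives g = 0.265625, positive; keep [0.5, 0.75]
z = 0.625 gives g = -0.072266, negative; keep [0.625, 0.75]
z = 0.6875 gives g = 0.093, positive; keep [0.625, 0.6875]

0.0930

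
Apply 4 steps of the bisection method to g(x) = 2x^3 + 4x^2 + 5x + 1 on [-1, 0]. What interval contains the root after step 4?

[-0.25, -0.1875]

g(-0.5) = -0.75 < 0, so the root lies in [-0.5, 0]
g(-0.25) = -0.03125 < 0, so the root lies in [-0.25, 0]
g(-0.125) = 0.433594 > 0, so the root lies in [-0.25, -0.125]
g(-0.1875) = 0.1899 > 0, so the root lies in [-0.25, -0.1875]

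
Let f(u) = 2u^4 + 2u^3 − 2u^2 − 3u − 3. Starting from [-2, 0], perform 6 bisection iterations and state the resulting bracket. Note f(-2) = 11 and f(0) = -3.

[-1.46875, -1.4375]

u = -1 gives f = -2, negative; keep [-2, -1]
u = -1.5 gives f = 0.375, positive; keep [-1.5, -1]
u = -1.25 gives f = -1.398438, negative; keep [-1.5, -1.25]
u = -1.375 gives f = -0.7065, negative; keep [-1.5, -1.375]
u = -1.4375 gives f = -0.2212, negative; keep [-1.5, -1.4375]
u = -1.46875 gives f = 0.0622, positive; keep [-1.46875, -1.4375]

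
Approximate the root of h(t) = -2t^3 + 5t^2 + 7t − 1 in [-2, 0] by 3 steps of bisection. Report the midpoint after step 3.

-1.25

m = -1, h(m) = -1 (−); new bracket [-2, -1]
m = -1.5, h(m) = 6.5 (+); new bracket [-1.5, -1]
m = -1.25, h(m) = 1.96875 (+); new bracket [-1.25, -1]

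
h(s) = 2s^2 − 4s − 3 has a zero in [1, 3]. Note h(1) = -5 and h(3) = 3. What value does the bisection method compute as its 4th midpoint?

2.625

s = 2 gives h = -3, negative; keep [2, 3]
s = 2.5 gives h = -0.5, negative; keep [2.5, 3]
s = 2.75 gives h = 1.125, positive; keep [2.5, 2.75]
s = 2.625 gives h = 0.2812, positive; keep [2.5, 2.625]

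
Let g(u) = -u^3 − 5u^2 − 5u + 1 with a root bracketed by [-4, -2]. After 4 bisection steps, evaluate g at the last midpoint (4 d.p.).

u = -3 gives g = -2, negative; keep [-4, -3]
u = -3.5 gives g = 0.125, positive; keep [-3.5, -3]
u = -3.25 gives g = -1.234375, negative; keep [-3.5, -3.25]
u = -3.375 gives g = -0.6348, negative; keep [-3.5, -3.375]

-0.6348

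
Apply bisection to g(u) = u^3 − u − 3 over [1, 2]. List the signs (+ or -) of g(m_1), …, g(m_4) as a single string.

-+-+

midpoint 1.5: g = -1.125 < 0 → [1.5, 2]
midpoint 1.75: g = 0.609375 > 0 → [1.5, 1.75]
midpoint 1.625: g = -0.333984 < 0 → [1.625, 1.75]
midpoint 1.6875: g = 0.1179 > 0 → [1.625, 1.6875]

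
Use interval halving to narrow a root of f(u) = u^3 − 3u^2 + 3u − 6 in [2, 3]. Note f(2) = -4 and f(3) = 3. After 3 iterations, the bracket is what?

[2.625, 2.75]

u = 2.5 gives f = -1.625, negative; keep [2.5, 3]
u = 2.75 gives f = 0.359375, positive; keep [2.5, 2.75]
u = 2.625 gives f = -0.708984, negative; keep [2.625, 2.75]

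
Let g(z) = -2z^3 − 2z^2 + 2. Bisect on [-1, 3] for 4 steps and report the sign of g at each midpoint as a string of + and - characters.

-+++

g(1) = -2 < 0, so the root lies in [-1, 1]
g(0) = 2 > 0, so the root lies in [0, 1]
g(0.5) = 1.25 > 0, so the root lies in [0.5, 1]
g(0.75) = 0.0312 > 0, so the root lies in [0.75, 1]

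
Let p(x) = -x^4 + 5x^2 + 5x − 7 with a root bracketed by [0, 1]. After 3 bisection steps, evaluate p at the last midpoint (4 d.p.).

p(0.5) = -3.3125 < 0, so the root lies in [0.5, 1]
p(0.75) = -0.753906 < 0, so the root lies in [0.75, 1]
p(0.875) = 0.616943 > 0, so the root lies in [0.75, 0.875]

0.6169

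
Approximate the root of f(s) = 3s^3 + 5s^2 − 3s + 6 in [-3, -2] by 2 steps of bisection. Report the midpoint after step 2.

-2.25

m = -2.5, f(m) = -2.125 (−); new bracket [-2.5, -2]
m = -2.25, f(m) = 3.890625 (+); new bracket [-2.5, -2.25]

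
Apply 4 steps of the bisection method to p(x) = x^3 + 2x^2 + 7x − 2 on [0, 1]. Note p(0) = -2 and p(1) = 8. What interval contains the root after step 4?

[0.25, 0.3125]

midpoint 0.5: p = 2.125 > 0 → [0, 0.5]
midpoint 0.25: p = -0.109375 < 0 → [0.25, 0.5]
midpoint 0.375: p = 0.958984 > 0 → [0.25, 0.375]
midpoint 0.3125: p = 0.4133 > 0 → [0.25, 0.3125]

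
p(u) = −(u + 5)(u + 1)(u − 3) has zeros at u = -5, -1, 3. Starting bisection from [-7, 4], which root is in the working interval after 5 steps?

-5

m = -1.5, p(m) = -7.875 (−); new bracket [-7, -1.5]
m = -4.25, p(m) = -17.671875 (−); new bracket [-7, -4.25]
m = -5.625, p(m) = 24.931641 (+); new bracket [-5.625, -4.25]
m = -4.9375, p(m) = -1.9534 (−); new bracket [-5.625, -4.9375]
m = -5.28125, p(m) = 9.9715 (+); new bracket [-5.28125, -4.9375]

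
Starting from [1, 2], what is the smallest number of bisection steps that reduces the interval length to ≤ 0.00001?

17

Width after n steps is 1/2^n. Need 2^n ≥ 1/0.00001 = 100000.
2^16 = 65536 < 100000 ≤ 2^17 = 131072, so n = 17.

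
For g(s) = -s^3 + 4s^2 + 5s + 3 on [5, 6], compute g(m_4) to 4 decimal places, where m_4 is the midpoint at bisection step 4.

1.0818

s = 5.5 gives g = -14.875, negative; keep [5, 5.5]
s = 5.25 gives g = -5.203125, negative; keep [5, 5.25]
s = 5.125 gives g = -0.923828, negative; keep [5, 5.125]
s = 5.0625 gives g = 1.0818, positive; keep [5.0625, 5.125]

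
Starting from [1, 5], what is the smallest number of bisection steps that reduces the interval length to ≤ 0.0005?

13

Width after n steps is 4/2^n. Need 2^n ≥ 4/0.0005 = 8000.
2^12 = 4096 < 8000 ≤ 2^13 = 8192, so n = 13.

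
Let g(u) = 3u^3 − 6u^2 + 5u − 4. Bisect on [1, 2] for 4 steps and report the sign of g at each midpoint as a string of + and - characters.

+---

m = 1.5, g(m) = 0.125 (+); new bracket [1, 1.5]
m = 1.25, g(m) = -1.265625 (−); new bracket [1.25, 1.5]
m = 1.375, g(m) = -0.669922 (−); new bracket [1.375, 1.5]
m = 1.4375, g(m) = -0.2996 (−); new bracket [1.4375, 1.5]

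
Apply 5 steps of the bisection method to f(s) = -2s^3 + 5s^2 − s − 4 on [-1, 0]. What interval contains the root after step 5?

[-0.71875, -0.6875]

f(-0.5) = -2 < 0, so the root lies in [-1, -0.5]
f(-0.75) = 0.40625 > 0, so the root lies in [-0.75, -0.5]
f(-0.625) = -0.933594 < 0, so the root lies in [-0.75, -0.625]
f(-0.6875) = -0.2993 < 0, so the root lies in [-0.75, -0.6875]
f(-0.71875) = 0.0444 > 0, so the root lies in [-0.71875, -0.6875]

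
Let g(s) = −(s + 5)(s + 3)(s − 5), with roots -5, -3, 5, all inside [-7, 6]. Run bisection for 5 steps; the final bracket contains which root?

g(-0.5) = 61.875 > 0, so the root lies in [-0.5, 6]
g(2.75) = 100.265625 > 0, so the root lies in [2.75, 6]
g(4.375) = 43.212891 > 0, so the root lies in [4.375, 6]
g(5.1875) = -15.6394 < 0, so the root lies in [4.375, 5.1875]
g(4.78125) = 16.6491 > 0, so the root lies in [4.78125, 5.1875]

5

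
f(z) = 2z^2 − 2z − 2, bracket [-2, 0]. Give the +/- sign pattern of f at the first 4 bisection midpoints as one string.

midpoint -1: f = 2 > 0 → [-1, 0]
midpoint -0.5: f = -0.5 < 0 → [-1, -0.5]
midpoint -0.75: f = 0.625 > 0 → [-0.75, -0.5]
midpoint -0.625: f = 0.0312 > 0 → [-0.625, -0.5]

+-++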